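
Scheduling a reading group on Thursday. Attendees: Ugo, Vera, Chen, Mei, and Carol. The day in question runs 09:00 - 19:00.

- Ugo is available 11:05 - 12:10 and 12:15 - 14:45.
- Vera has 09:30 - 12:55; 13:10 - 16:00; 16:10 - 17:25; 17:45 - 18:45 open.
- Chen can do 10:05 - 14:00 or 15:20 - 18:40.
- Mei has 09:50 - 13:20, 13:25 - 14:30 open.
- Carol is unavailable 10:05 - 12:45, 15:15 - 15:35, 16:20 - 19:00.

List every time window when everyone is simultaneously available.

12:45-12:55, 13:10-13:20, 13:25-14:00

Ugo free: 11:05-12:10, 12:15-14:45.
Vera free: 09:30-12:55, 13:10-16:00, 16:10-17:25, 17:45-18:45.
Chen free: 10:05-14:00, 15:20-18:40.
Mei free: 09:50-13:20, 13:25-14:30.
Carol free: 09:00-10:05, 12:45-15:15, 15:35-16:20 (invert busy blocks within the working day).
Ugo ∩ Vera: 11:05-12:10, 12:15-12:55, 13:10-14:45.
Ugo ∩ Vera ∩ Chen: 11:05-12:10, 12:15-12:55, 13:10-14:00.
Ugo ∩ Vera ∩ Chen ∩ Mei: 11:05-12:10, 12:15-12:55, 13:10-13:20, 13:25-14:00.
Ugo ∩ Vera ∩ Chen ∩ Mei ∩ Carol: 12:45-12:55, 13:10-13:20, 13:25-14:00.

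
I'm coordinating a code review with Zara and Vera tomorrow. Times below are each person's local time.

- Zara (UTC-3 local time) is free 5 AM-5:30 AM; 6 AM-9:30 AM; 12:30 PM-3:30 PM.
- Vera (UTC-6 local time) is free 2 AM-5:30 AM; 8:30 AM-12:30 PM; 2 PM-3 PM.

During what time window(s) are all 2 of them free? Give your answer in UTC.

08:00-08:30, 09:00-11:30, 15:30-18:30

Zara in UTC: 08:00-08:30, 09:00-12:30, 15:30-18:30 (add 3h to convert from UTC-3).
Vera in UTC: 08:00-11:30, 14:30-18:30, 20:00-21:00 (add 6h to convert from UTC-6).
Zara ∩ Vera: 08:00-08:30, 09:00-11:30, 15:30-18:30.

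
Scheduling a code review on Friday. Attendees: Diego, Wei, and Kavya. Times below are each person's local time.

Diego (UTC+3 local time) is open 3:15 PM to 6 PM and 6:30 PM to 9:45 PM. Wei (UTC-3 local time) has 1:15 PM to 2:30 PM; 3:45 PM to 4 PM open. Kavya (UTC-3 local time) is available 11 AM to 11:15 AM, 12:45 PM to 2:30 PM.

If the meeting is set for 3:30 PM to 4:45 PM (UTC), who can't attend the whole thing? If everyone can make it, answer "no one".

Diego in UTC: 12:15-15:00, 15:30-18:45 (subtract 3h to convert from UTC+3).
Wei in UTC: 16:15-17:30, 18:45-19:00 (add 3h to convert from UTC-3).
Kavya in UTC: 14:00-14:15, 15:45-17:30 (add 3h to convert from UTC-3).
Diego: free for 15:30-16:45. Wei: not fully free for 15:30-16:45. Kavya: not fully free for 15:30-16:45.

Kavya, Wei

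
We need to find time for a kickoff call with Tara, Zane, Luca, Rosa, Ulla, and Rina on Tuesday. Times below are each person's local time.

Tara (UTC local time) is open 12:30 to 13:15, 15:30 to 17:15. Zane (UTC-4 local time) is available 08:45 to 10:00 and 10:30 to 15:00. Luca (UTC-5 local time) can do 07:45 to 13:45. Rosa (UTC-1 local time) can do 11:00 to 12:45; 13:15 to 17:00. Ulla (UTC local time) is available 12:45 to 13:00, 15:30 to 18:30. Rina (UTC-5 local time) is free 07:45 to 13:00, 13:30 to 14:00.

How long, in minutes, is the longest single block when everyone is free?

105

Tara in UTC: 12:30-13:15, 15:30-17:15.
Zane in UTC: 12:45-14:00, 14:30-19:00 (add 4h to convert from UTC-4).
Luca in UTC: 12:45-18:45 (add 5h to convert from UTC-5).
Rosa in UTC: 12:00-13:45, 14:15-18:00 (add 1h to convert from UTC-1).
Ulla in UTC: 12:45-13:00, 15:30-18:30.
Rina in UTC: 12:45-18:00, 18:30-19:00 (add 5h to convert from UTC-5).
Tara ∩ Zane: 12:45-13:15, 15:30-17:15.
Tara ∩ Zane ∩ Luca: 12:45-13:15, 15:30-17:15.
Tara ∩ Zane ∩ Luca ∩ Rosa: 12:45-13:15, 15:30-17:15.
Tara ∩ Zane ∩ Luca ∩ Rosa ∩ Ulla: 12:45-13:00, 15:30-17:15.
Tara ∩ Zane ∩ Luca ∩ Rosa ∩ Ulla ∩ Rina: 12:45-13:00, 15:30-17:15.
The longest is 15:30-17:15 at 105 minutes.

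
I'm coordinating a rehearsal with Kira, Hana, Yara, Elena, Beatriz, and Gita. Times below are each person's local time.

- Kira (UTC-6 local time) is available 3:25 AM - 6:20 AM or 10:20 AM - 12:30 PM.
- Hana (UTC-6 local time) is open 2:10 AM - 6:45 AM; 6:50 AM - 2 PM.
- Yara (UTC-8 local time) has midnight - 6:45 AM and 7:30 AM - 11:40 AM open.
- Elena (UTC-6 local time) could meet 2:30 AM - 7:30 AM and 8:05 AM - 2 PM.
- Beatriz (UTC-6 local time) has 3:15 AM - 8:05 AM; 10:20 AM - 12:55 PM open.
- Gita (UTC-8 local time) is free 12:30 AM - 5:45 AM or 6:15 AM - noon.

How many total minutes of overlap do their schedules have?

305

Kira in UTC: 09:25-12:20, 16:20-18:30 (add 6h to convert from UTC-6).
Hana in UTC: 08:10-12:45, 12:50-20:00 (add 6h to convert from UTC-6).
Yara in UTC: 08:00-14:45, 15:30-19:40 (add 8h to convert from UTC-8).
Elena in UTC: 08:30-13:30, 14:05-20:00 (add 6h to convert from UTC-6).
Beatriz in UTC: 09:15-14:05, 16:20-18:55 (add 6h to convert from UTC-6).
Gita in UTC: 08:30-13:45, 14:15-20:00 (add 8h to convert from UTC-8).
Kira ∩ Hana: 09:25-12:20, 16:20-18:30.
Kira ∩ Hana ∩ Yara: 09:25-12:20, 16:20-18:30.
Kira ∩ Hana ∩ Yara ∩ Elena: 09:25-12:20, 16:20-18:30.
Kira ∩ Hana ∩ Yara ∩ Elena ∩ Beatriz: 09:25-12:20, 16:20-18:30.
Kira ∩ Hana ∩ Yara ∩ Elena ∩ Beatriz ∩ Gita: 09:25-12:20, 16:20-18:30.
Summing the common windows: 175 + 130 = 305 minutes.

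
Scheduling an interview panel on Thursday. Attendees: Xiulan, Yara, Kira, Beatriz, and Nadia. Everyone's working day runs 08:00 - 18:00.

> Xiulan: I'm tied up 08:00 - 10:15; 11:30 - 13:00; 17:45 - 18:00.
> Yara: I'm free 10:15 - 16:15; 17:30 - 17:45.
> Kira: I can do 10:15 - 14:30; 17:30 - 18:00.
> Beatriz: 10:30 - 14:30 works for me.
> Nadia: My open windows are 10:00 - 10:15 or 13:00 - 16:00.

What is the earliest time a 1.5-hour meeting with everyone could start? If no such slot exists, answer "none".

Xiulan free: 10:15-11:30, 13:00-17:45 (invert busy blocks within the working day).
Yara free: 10:15-16:15, 17:30-17:45.
Kira free: 10:15-14:30, 17:30-18:00.
Beatriz free: 10:30-14:30.
Nadia free: 10:00-10:15, 13:00-16:00.
Xiulan ∩ Yara: 10:15-11:30, 13:00-16:15, 17:30-17:45.
Xiulan ∩ Yara ∩ Kira: 10:15-11:30, 13:00-14:30, 17:30-17:45.
Xiulan ∩ Yara ∩ Kira ∩ Beatriz: 10:30-11:30, 13:00-14:30.
Xiulan ∩ Yara ∩ Kira ∩ Beatriz ∩ Nadia: 13:00-14:30.
The first common window of at least 90 minutes is 13:00-14:30, so the earliest start is 13:00.

13:00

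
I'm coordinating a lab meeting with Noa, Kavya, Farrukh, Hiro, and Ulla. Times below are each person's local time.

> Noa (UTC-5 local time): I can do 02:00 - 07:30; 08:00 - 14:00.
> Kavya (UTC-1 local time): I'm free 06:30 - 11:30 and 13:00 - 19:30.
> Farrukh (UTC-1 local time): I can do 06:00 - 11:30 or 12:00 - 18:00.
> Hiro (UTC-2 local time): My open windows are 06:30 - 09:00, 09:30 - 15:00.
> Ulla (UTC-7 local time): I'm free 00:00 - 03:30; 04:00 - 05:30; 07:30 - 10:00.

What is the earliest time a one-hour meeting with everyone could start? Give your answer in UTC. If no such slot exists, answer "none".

08:30

Noa in UTC: 07:00-12:30, 13:00-19:00 (add 5h to convert from UTC-5).
Kavya in UTC: 07:30-12:30, 14:00-20:30 (add 1h to convert from UTC-1).
Farrukh in UTC: 07:00-12:30, 13:00-19:00 (add 1h to convert from UTC-1).
Hiro in UTC: 08:30-11:00, 11:30-17:00 (add 2h to convert from UTC-2).
Ulla in UTC: 07:00-10:30, 11:00-12:30, 14:30-17:00 (add 7h to convert from UTC-7).
Noa ∩ Kavya: 07:30-12:30, 14:00-19:00.
Noa ∩ Kavya ∩ Farrukh: 07:30-12:30, 14:00-19:00.
Noa ∩ Kavya ∩ Farrukh ∩ Hiro: 08:30-11:00, 11:30-12:30, 14:00-17:00.
Noa ∩ Kavya ∩ Farrukh ∩ Hiro ∩ Ulla: 08:30-10:30, 11:30-12:30, 14:30-17:00.
The first common window of at least 60 minutes is 08:30-10:30, so the earliest start is 08:30.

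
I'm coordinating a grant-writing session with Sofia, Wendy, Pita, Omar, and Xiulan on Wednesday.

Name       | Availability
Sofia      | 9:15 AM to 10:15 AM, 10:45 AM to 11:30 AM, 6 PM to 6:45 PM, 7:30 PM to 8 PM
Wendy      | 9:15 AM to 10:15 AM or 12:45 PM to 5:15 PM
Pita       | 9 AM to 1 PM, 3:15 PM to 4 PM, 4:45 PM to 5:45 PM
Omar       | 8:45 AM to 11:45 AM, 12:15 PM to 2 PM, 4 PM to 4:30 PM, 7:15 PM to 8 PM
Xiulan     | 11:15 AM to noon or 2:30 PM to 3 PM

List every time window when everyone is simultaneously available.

Sofia ∩ Wendy: 09:15-10:15.
Sofia ∩ Wendy ∩ Pita: 09:15-10:15.
Sofia ∩ Wendy ∩ Pita ∩ Omar: 09:15-10:15.
Sofia ∩ Wendy ∩ Pita ∩ Omar ∩ Xiulan: ∅.
There is no time when everyone is free.

none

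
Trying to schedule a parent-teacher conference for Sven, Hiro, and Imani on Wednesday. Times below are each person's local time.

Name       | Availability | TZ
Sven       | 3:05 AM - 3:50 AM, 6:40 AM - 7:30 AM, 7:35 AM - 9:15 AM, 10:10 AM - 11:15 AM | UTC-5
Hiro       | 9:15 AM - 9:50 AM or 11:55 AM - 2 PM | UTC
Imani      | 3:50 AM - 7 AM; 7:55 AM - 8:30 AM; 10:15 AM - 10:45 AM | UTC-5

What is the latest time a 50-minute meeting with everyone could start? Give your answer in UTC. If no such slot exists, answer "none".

none

Sven in UTC: 08:05-08:50, 11:40-12:30, 12:35-14:15, 15:10-16:15 (add 5h to convert from UTC-5).
Hiro in UTC: 09:15-09:50, 11:55-14:00.
Imani in UTC: 08:50-12:00, 12:55-13:30, 15:15-15:45 (add 5h to convert from UTC-5).
Sven ∩ Hiro: 11:55-12:30, 12:35-14:00.
Sven ∩ Hiro ∩ Imani: 11:55-12:00, 12:55-13:30.
Those are the intersection windows.
No common window is at least 50 minutes long.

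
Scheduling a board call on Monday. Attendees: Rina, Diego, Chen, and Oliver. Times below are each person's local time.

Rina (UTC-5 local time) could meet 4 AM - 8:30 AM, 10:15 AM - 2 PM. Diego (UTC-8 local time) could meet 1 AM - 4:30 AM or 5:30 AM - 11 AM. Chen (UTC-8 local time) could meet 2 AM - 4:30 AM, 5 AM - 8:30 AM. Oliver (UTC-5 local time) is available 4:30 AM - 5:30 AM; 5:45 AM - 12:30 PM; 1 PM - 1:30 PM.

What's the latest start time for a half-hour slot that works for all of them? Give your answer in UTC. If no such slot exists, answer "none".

Rina in UTC: 09:00-13:30, 15:15-19:00 (add 5h to convert from UTC-5).
Diego in UTC: 09:00-12:30, 13:30-19:00 (add 8h to convert from UTC-8).
Chen in UTC: 10:00-12:30, 13:00-16:30 (add 8h to convert from UTC-8).
Oliver in UTC: 09:30-10:30, 10:45-17:30, 18:00-18:30 (add 5h to convert from UTC-5).
Rina ∩ Diego: 09:00-12:30, 15:15-19:00.
Rina ∩ Diego ∩ Chen: 10:00-12:30, 15:15-16:30.
Rina ∩ Diego ∩ Chen ∩ Oliver: 10:00-10:30, 10:45-12:30, 15:15-16:30.
The last common window of at least 30 minutes is 15:15-16:30; a 30-minute meeting can start as late as 16:00 and still end by 16:30.

16:00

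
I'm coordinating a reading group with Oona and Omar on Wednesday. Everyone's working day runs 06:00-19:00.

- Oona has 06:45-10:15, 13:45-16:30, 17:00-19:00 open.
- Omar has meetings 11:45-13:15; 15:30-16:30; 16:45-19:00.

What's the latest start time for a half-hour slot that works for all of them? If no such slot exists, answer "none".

Oona free: 06:45-10:15, 13:45-16:30, 17:00-19:00.
Omar free: 06:00-11:45, 13:15-15:30, 16:30-16:45 (invert busy blocks within the working day).
Oona ∩ Omar: 06:45-10:15, 13:45-15:30.
The last common window of at least 30 minutes is 13:45-15:30; a 30-minute meeting can start as late as 15:00 and still end by 15:30.

15:00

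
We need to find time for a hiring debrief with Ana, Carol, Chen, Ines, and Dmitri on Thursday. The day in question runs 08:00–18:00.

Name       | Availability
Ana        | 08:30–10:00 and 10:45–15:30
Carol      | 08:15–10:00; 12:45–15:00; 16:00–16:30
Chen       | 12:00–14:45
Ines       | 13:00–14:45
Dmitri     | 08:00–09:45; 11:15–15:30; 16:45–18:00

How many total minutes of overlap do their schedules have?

Ana ∩ Carol: 08:30-10:00, 12:45-15:00.
Ana ∩ Carol ∩ Chen: 12:45-14:45.
Ana ∩ Carol ∩ Chen ∩ Ines: 13:00-14:45.
Ana ∩ Carol ∩ Chen ∩ Ines ∩ Dmitri: 13:00-14:45.
That's a single block of 105 minutes.

105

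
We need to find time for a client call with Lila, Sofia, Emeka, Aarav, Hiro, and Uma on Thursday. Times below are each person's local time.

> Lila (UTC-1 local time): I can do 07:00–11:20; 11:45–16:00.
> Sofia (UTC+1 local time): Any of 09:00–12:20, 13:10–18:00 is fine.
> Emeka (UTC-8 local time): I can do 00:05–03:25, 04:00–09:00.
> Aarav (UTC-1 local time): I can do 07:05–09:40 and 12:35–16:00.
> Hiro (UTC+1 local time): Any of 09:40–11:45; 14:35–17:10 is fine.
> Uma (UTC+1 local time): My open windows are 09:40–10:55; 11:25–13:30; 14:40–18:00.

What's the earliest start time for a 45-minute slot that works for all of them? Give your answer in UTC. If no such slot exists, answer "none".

Lila in UTC: 08:00-12:20, 12:45-17:00 (add 1h to convert from UTC-1).
Sofia in UTC: 08:00-11:20, 12:10-17:00 (subtract 1h to convert from UTC+1).
Emeka in UTC: 08:05-11:25, 12:00-17:00 (add 8h to convert from UTC-8).
Aarav in UTC: 08:05-10:40, 13:35-17:00 (add 1h to convert from UTC-1).
Hiro in UTC: 08:40-10:45, 13:35-16:10 (subtract 1h to convert from UTC+1).
Uma in UTC: 08:40-09:55, 10:25-12:30, 13:40-17:00 (subtract 1h to convert from UTC+1).
Lila ∩ Sofia: 08:00-11:20, 12:10-12:20, 12:45-17:00.
Lila ∩ Sofia ∩ Emeka: 08:05-11:20, 12:10-12:20, 12:45-17:00.
Lila ∩ Sofia ∩ Emeka ∩ Aarav: 08:05-10:40, 13:35-17:00.
Lila ∩ Sofia ∩ Emeka ∩ Aarav ∩ Hiro: 08:40-10:40, 13:35-16:10.
Lila ∩ Sofia ∩ Emeka ∩ Aarav ∩ Hiro ∩ Uma: 08:40-09:55, 10:25-10:40, 13:40-16:10.
So the common availability across everyone is 08:40-09:55, 10:25-10:40, 13:40-16:10.
The first common window of at least 45 minutes is 08:40-09:55, so the earliest start is 08:40.

08:40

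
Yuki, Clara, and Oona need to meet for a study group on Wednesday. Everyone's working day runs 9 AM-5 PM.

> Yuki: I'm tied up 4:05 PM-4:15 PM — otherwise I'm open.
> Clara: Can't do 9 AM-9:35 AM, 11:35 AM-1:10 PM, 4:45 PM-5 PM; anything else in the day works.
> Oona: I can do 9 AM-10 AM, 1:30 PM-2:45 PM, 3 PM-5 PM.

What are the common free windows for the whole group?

09:35-10:00, 13:30-14:45, 15:00-16:05, 16:15-16:45

Yuki free: 09:00-16:05, 16:15-17:00 (invert busy blocks within the working day).
Clara free: 09:35-11:35, 13:10-16:45 (invert busy blocks within the working day).
Oona free: 09:00-10:00, 13:30-14:45, 15:00-17:00.
Yuki ∩ Clara: 09:35-11:35, 13:10-16:05, 16:15-16:45.
Yuki ∩ Clara ∩ Oona: 09:35-10:00, 13:30-14:45, 15:00-16:05, 16:15-16:45.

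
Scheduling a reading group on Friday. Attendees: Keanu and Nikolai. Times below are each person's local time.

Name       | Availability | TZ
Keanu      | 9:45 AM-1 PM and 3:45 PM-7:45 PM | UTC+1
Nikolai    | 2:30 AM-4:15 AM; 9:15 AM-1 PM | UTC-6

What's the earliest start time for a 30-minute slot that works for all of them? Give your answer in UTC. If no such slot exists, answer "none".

08:45

Keanu in UTC: 08:45-12:00, 14:45-18:45 (subtract 1h to convert from UTC+1).
Nikolai in UTC: 08:30-10:15, 15:15-19:00 (add 6h to convert from UTC-6).
Keanu ∩ Nikolai: 08:45-10:15, 15:15-18:45.
The first common window of at least 30 minutes is 08:45-10:15, so the earliest start is 08:45.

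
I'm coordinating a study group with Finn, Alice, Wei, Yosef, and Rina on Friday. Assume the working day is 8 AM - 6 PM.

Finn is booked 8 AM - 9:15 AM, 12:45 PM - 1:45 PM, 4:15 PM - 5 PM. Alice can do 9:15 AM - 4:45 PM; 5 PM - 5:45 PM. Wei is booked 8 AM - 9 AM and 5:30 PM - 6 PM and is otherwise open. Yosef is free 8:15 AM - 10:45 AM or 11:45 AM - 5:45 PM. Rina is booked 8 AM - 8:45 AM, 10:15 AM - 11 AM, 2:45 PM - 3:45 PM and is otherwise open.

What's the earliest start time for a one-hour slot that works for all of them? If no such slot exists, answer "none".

Finn free: 09:15-12:45, 13:45-16:15, 17:00-18:00 (invert busy blocks within the working day).
Alice free: 09:15-16:45, 17:00-17:45.
Wei free: 09:00-17:30 (invert busy blocks within the working day).
Yosef free: 08:15-10:45, 11:45-17:45.
Rina free: 08:45-10:15, 11:00-14:45, 15:45-18:00 (invert busy blocks within the working day).
Finn ∩ Alice: 09:15-12:45, 13:45-16:15, 17:00-17:45.
Finn ∩ Alice ∩ Wei: 09:15-12:45, 13:45-16:15, 17:00-17:30.
Finn ∩ Alice ∩ Wei ∩ Yosef: 09:15-10:45, 11:45-12:45, 13:45-16:15, 17:00-17:30.
Finn ∩ Alice ∩ Wei ∩ Yosef ∩ Rina: 09:15-10:15, 11:45-12:45, 13:45-14:45, 15:45-16:15, 17:00-17:30.
Those are the intersection windows.
The first common window of at least 60 minutes is 09:15-10:15, so the earliest start is 09:15.

09:15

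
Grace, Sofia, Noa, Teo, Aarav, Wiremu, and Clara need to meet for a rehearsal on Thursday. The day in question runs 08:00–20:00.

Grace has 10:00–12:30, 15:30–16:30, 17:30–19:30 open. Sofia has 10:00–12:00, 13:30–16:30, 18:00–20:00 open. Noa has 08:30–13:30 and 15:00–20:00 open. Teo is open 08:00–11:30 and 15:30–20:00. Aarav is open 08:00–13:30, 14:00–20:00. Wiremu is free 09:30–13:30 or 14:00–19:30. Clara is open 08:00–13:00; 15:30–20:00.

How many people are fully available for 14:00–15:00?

Sofia, Aarav, and Wiremu can make the full 14:00-15:00 slot — that's 3.

3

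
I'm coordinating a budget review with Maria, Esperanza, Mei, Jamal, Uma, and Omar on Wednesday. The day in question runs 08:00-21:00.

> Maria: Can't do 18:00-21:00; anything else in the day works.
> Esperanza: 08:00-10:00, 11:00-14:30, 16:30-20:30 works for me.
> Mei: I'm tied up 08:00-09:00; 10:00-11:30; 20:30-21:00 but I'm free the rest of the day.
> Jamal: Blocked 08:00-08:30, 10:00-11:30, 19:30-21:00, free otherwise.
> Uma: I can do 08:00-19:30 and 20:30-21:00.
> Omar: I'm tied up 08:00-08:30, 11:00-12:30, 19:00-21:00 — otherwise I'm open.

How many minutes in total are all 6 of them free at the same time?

270

Maria free: 08:00-18:00 (invert busy blocks within the working day).
Esperanza free: 08:00-10:00, 11:00-14:30, 16:30-20:30.
Mei free: 09:00-10:00, 11:30-20:30 (invert busy blocks within the working day).
Jamal free: 08:30-10:00, 11:30-19:30 (invert busy blocks within the working day).
Uma free: 08:00-19:30, 20:30-21:00.
Omar free: 08:30-11:00, 12:30-19:00 (invert busy blocks within the working day).
Maria ∩ Esperanza: 08:00-10:00, 11:00-14:30, 16:30-18:00.
Maria ∩ Esperanza ∩ Mei: 09:00-10:00, 11:30-14:30, 16:30-18:00.
Maria ∩ Esperanza ∩ Mei ∩ Jamal: 09:00-10:00, 11:30-14:30, 16:30-18:00.
Maria ∩ Esperanza ∩ Mei ∩ Jamal ∩ Uma: 09:00-10:00, 11:30-14:30, 16:30-18:00.
Maria ∩ Esperanza ∩ Mei ∩ Jamal ∩ Uma ∩ Omar: 09:00-10:00, 12:30-14:30, 16:30-18:00.
Summing the common windows: 60 + 120 + 90 = 270 minutes.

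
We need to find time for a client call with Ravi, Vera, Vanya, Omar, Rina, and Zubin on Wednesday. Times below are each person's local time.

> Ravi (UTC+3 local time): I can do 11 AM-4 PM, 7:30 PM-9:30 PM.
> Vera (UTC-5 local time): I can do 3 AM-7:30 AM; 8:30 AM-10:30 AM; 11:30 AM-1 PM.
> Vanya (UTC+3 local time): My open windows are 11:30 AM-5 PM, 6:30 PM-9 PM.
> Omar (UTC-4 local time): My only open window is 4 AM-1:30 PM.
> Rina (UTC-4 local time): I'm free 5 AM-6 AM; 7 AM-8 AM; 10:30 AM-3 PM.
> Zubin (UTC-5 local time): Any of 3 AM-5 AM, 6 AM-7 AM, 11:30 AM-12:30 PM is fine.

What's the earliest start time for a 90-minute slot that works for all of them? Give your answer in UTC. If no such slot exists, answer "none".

none

Ravi in UTC: 08:00-13:00, 16:30-18:30 (subtract 3h to convert from UTC+3).
Vera in UTC: 08:00-12:30, 13:30-15:30, 16:30-18:00 (add 5h to convert from UTC-5).
Vanya in UTC: 08:30-14:00, 15:30-18:00 (subtract 3h to convert from UTC+3).
Omar in UTC: 08:00-17:30 (add 4h to convert from UTC-4).
Rina in UTC: 09:00-10:00, 11:00-12:00, 14:30-19:00 (add 4h to convert from UTC-4).
Zubin in UTC: 08:00-10:00, 11:00-12:00, 16:30-17:30 (add 5h to convert from UTC-5).
Ravi ∩ Vera: 08:00-12:30, 16:30-18:00.
Ravi ∩ Vera ∩ Vanya: 08:30-12:30, 16:30-18:00.
Ravi ∩ Vera ∩ Vanya ∩ Omar: 08:30-12:30, 16:30-17:30.
Ravi ∩ Vera ∩ Vanya ∩ Omar ∩ Rina: 09:00-10:00, 11:00-12:00, 16:30-17:30.
Ravi ∩ Vera ∩ Vanya ∩ Omar ∩ Rina ∩ Zubin: 09:00-10:00, 11:00-12:00, 16:30-17:30.
So the common availability across everyone is 09:00-10:00, 11:00-12:00, 16:30-17:30.
No common window is at least 90 minutes long.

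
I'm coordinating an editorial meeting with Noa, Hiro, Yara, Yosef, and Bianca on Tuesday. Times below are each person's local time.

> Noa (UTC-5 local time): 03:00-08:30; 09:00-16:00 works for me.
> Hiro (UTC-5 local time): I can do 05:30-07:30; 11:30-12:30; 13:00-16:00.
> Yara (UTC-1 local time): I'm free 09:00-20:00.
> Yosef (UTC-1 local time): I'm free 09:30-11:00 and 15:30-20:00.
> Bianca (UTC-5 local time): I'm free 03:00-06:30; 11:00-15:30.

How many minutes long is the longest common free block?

Noa in UTC: 08:00-13:30, 14:00-21:00 (add 5h to convert from UTC-5).
Hiro in UTC: 10:30-12:30, 16:30-17:30, 18:00-21:00 (add 5h to convert from UTC-5).
Yara in UTC: 10:00-21:00 (add 1h to convert from UTC-1).
Yosef in UTC: 10:30-12:00, 16:30-21:00 (add 1h to convert from UTC-1).
Bianca in UTC: 08:00-11:30, 16:00-20:30 (add 5h to convert from UTC-5).
Noa ∩ Hiro: 10:30-12:30, 16:30-17:30, 18:00-21:00.
Noa ∩ Hiro ∩ Yara: 10:30-12:30, 16:30-17:30, 18:00-21:00.
Noa ∩ Hiro ∩ Yara ∩ Yosef: 10:30-12:00, 16:30-17:30, 18:00-21:00.
Noa ∩ Hiro ∩ Yara ∩ Yosef ∩ Bianca: 10:30-11:30, 16:30-17:30, 18:00-20:30.
The longest is 18:00-20:30 at 150 minutes.

150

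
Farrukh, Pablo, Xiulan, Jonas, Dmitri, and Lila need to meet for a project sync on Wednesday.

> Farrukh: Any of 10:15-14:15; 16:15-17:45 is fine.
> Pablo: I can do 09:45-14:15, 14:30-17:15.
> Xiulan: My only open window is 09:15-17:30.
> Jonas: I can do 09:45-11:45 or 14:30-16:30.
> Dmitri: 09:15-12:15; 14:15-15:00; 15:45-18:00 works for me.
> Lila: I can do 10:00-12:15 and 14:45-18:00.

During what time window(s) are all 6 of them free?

10:15-11:45, 16:15-16:30

Farrukh ∩ Pablo: 10:15-14:15, 16:15-17:15.
Farrukh ∩ Pablo ∩ Xiulan: 10:15-14:15, 16:15-17:15.
Farrukh ∩ Pablo ∩ Xiulan ∩ Jonas: 10:15-11:45, 16:15-16:30.
Farrukh ∩ Pablo ∩ Xiulan ∩ Jonas ∩ Dmitri: 10:15-11:45, 16:15-16:30.
Farrukh ∩ Pablo ∩ Xiulan ∩ Jonas ∩ Dmitri ∩ Lila: 10:15-11:45, 16:15-16:30.
Those are the intersection windows.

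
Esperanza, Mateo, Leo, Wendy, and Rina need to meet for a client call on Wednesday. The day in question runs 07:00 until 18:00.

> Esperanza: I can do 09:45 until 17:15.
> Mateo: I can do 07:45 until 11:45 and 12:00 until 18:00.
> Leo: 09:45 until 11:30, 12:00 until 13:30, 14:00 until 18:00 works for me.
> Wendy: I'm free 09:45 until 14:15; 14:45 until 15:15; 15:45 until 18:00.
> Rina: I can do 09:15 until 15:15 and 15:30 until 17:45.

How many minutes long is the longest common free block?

105

Esperanza ∩ Mateo: 09:45-11:45, 12:00-17:15.
Esperanza ∩ Mateo ∩ Leo: 09:45-11:30, 12:00-13:30, 14:00-17:15.
Esperanza ∩ Mateo ∩ Leo ∩ Wendy: 09:45-11:30, 12:00-13:30, 14:00-14:15, 14:45-15:15, 15:45-17:15.
Esperanza ∩ Mateo ∩ Leo ∩ Wendy ∩ Rina: 09:45-11:30, 12:00-13:30, 14:00-14:15, 14:45-15:15, 15:45-17:15.
The longest is 09:45-11:30 at 105 minutes.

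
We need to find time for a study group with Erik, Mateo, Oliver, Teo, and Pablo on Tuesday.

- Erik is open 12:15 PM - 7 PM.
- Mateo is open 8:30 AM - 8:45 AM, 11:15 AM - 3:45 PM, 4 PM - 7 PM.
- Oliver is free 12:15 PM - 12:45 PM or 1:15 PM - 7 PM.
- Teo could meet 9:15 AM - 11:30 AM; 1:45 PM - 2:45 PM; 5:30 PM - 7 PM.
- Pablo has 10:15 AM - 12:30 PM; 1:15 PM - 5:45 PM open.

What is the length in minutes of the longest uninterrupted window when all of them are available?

Erik ∩ Mateo: 12:15-15:45, 16:00-19:00.
Erik ∩ Mateo ∩ Oliver: 12:15-12:45, 13:15-15:45, 16:00-19:00.
Erik ∩ Mateo ∩ Oliver ∩ Teo: 13:45-14:45, 17:30-19:00.
Erik ∩ Mateo ∩ Oliver ∩ Teo ∩ Pablo: 13:45-14:45, 17:30-17:45.
Those are the intersection windows.
The longest is 13:45-14:45 at 60 minutes.

60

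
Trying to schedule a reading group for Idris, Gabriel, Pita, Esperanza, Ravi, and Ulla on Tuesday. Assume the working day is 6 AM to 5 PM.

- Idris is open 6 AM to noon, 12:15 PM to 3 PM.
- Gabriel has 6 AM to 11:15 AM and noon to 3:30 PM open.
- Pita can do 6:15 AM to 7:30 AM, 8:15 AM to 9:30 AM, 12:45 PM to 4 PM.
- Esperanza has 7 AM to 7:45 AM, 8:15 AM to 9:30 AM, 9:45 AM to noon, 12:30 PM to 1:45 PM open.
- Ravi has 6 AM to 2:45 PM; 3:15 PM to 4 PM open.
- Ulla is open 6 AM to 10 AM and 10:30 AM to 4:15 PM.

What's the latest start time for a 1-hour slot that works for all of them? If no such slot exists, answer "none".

Idris ∩ Gabriel: 06:00-11:15, 12:15-15:00.
Idris ∩ Gabriel ∩ Pita: 06:15-07:30, 08:15-09:30, 12:45-15:00.
Idris ∩ Gabriel ∩ Pita ∩ Esperanza: 07:00-07:30, 08:15-09:30, 12:45-13:45.
Idris ∩ Gabriel ∩ Pita ∩ Esperanza ∩ Ravi: 07:00-07:30, 08:15-09:30, 12:45-13:45.
Idris ∩ Gabriel ∩ Pita ∩ Esperanza ∩ Ravi ∩ Ulla: 07:00-07:30, 08:15-09:30, 12:45-13:45.
Those are the intersection windows.
The last common window of at least 60 minutes is 12:45-13:45; a 60-minute meeting can start as late as 12:45 and still end by 13:45.

12:45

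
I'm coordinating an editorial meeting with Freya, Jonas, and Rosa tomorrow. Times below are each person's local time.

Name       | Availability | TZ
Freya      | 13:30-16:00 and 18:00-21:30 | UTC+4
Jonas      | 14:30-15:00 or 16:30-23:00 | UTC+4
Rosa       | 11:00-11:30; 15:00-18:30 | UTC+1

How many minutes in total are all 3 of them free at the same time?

Freya in UTC: 09:30-12:00, 14:00-17:30 (subtract 4h to convert from UTC+4).
Jonas in UTC: 10:30-11:00, 12:30-19:00 (subtract 4h to convert from UTC+4).
Rosa in UTC: 10:00-10:30, 14:00-17:30 (subtract 1h to convert from UTC+1).
Freya ∩ Jonas: 10:30-11:00, 14:00-17:30.
Freya ∩ Jonas ∩ Rosa: 14:00-17:30.
So the common availability across everyone is 14:00-17:30.
That's a single block of 210 minutes.

210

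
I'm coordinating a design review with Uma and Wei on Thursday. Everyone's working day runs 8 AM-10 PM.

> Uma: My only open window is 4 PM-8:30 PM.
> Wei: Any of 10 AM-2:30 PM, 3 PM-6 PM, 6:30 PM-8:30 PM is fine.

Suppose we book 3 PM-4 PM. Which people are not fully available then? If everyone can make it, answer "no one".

Uma: not fully free for 15:00-16:00. Wei: free for 15:00-16:00.

Uma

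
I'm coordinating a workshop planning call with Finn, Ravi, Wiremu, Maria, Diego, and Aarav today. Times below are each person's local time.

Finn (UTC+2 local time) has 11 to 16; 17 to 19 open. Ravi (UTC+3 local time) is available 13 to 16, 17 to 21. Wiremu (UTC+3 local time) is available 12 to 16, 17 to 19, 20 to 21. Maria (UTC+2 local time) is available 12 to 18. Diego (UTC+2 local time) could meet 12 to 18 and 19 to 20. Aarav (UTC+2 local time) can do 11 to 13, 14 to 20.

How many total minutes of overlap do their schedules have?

180

Finn in UTC: 09:00-14:00, 15:00-17:00 (subtract 2h to convert from UTC+2).
Ravi in UTC: 10:00-13:00, 14:00-18:00 (subtract 3h to convert from UTC+3).
Wiremu in UTC: 09:00-13:00, 14:00-16:00, 17:00-18:00 (subtract 3h to convert from UTC+3).
Maria in UTC: 10:00-16:00 (subtract 2h to convert from UTC+2).
Diego in UTC: 10:00-16:00, 17:00-18:00 (subtract 2h to convert from UTC+2).
Aarav in UTC: 09:00-11:00, 12:00-18:00 (subtract 2h to convert from UTC+2).
Finn ∩ Ravi: 10:00-13:00, 15:00-17:00.
Finn ∩ Ravi ∩ Wiremu: 10:00-13:00, 15:00-16:00.
Finn ∩ Ravi ∩ Wiremu ∩ Maria: 10:00-13:00, 15:00-16:00.
Finn ∩ Ravi ∩ Wiremu ∩ Maria ∩ Diego: 10:00-13:00, 15:00-16:00.
Finn ∩ Ravi ∩ Wiremu ∩ Maria ∩ Diego ∩ Aarav: 10:00-11:00, 12:00-13:00, 15:00-16:00.
Summing the common windows: 60 + 60 + 60 = 180 minutes.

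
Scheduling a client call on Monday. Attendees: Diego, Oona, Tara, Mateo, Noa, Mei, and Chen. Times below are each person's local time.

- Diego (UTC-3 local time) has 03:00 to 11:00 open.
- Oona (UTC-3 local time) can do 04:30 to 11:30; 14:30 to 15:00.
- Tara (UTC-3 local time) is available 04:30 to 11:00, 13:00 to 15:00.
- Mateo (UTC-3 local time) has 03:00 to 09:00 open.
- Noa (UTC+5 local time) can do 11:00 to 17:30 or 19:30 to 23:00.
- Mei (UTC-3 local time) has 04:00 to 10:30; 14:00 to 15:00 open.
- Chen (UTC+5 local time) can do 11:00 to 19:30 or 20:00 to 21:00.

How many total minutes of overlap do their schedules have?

Diego in UTC: 06:00-14:00 (add 3h to convert from UTC-3).
Oona in UTC: 07:30-14:30, 17:30-18:00 (add 3h to convert from UTC-3).
Tara in UTC: 07:30-14:00, 16:00-18:00 (add 3h to convert from UTC-3).
Mateo in UTC: 06:00-12:00 (add 3h to convert from UTC-3).
Noa in UTC: 06:00-12:30, 14:30-18:00 (subtract 5h to convert from UTC+5).
Mei in UTC: 07:00-13:30, 17:00-18:00 (add 3h to convert from UTC-3).
Chen in UTC: 06:00-14:30, 15:00-16:00 (subtract 5h to convert from UTC+5).
Diego ∩ Oona: 07:30-14:00.
Diego ∩ Oona ∩ Tara: 07:30-14:00.
Diego ∩ Oona ∩ Tara ∩ Mateo: 07:30-12:00.
Diego ∩ Oona ∩ Tara ∩ Mateo ∩ Noa: 07:30-12:00.
Diego ∩ Oona ∩ Tara ∩ Mateo ∩ Noa ∩ Mei: 07:30-12:00.
Diego ∩ Oona ∩ Tara ∩ Mateo ∩ Noa ∩ Mei ∩ Chen: 07:30-12:00.
That's a single block of 270 minutes.

270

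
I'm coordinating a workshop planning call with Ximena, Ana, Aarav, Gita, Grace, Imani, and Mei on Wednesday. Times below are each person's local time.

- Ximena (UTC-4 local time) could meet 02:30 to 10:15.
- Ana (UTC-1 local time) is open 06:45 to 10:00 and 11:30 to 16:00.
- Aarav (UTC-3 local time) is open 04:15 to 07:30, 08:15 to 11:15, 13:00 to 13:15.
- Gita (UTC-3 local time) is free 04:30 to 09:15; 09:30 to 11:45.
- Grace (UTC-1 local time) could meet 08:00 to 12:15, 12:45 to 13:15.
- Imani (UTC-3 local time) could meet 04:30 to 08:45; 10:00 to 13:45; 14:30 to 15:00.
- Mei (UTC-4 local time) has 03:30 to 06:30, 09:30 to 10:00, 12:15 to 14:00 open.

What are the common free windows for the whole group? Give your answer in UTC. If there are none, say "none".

Ximena in UTC: 06:30-14:15 (add 4h to convert from UTC-4).
Ana in UTC: 07:45-11:00, 12:30-17:00 (add 1h to convert from UTC-1).
Aarav in UTC: 07:15-10:30, 11:15-14:15, 16:00-16:15 (add 3h to convert from UTC-3).
Gita in UTC: 07:30-12:15, 12:30-14:45 (add 3h to convert from UTC-3).
Grace in UTC: 09:00-13:15, 13:45-14:15 (add 1h to convert from UTC-1).
Imani in UTC: 07:30-11:45, 13:00-16:45, 17:30-18:00 (add 3h to convert from UTC-3).
Mei in UTC: 07:30-10:30, 13:30-14:00, 16:15-18:00 (add 4h to convert from UTC-4).
Ximena ∩ Ana: 07:45-11:00, 12:30-14:15.
Ximena ∩ Ana ∩ Aarav: 07:45-10:30, 12:30-14:15.
Ximena ∩ Ana ∩ Aarav ∩ Gita: 07:45-10:30, 12:30-14:15.
Ximena ∩ Ana ∩ Aarav ∩ Gita ∩ Grace: 09:00-10:30, 12:30-13:15, 13:45-14:15.
Ximena ∩ Ana ∩ Aarav ∩ Gita ∩ Grace ∩ Imani: 09:00-10:30, 13:00-13:15, 13:45-14:15.
Ximena ∩ Ana ∩ Aarav ∩ Gita ∩ Grace ∩ Imani ∩ Mei: 09:00-10:30, 13:45-14:00.

09:00-10:30, 13:45-14:00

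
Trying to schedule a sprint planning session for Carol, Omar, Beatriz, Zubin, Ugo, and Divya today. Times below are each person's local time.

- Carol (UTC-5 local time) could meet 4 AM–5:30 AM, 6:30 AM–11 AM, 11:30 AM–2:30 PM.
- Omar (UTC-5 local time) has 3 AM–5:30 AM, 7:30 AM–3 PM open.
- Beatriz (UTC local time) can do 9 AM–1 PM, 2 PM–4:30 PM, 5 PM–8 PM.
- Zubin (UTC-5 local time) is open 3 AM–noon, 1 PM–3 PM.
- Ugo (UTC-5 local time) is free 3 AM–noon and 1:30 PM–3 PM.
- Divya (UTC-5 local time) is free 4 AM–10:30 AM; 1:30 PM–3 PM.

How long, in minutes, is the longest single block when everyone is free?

Carol in UTC: 09:00-10:30, 11:30-16:00, 16:30-19:30 (add 5h to convert from UTC-5).
Omar in UTC: 08:00-10:30, 12:30-20:00 (add 5h to convert from UTC-5).
Beatriz in UTC: 09:00-13:00, 14:00-16:30, 17:00-20:00.
Zubin in UTC: 08:00-17:00, 18:00-20:00 (add 5h to convert from UTC-5).
Ugo in UTC: 08:00-17:00, 18:30-20:00 (add 5h to convert from UTC-5).
Divya in UTC: 09:00-15:30, 18:30-20:00 (add 5h to convert from UTC-5).
Carol ∩ Omar: 09:00-10:30, 12:30-16:00, 16:30-19:30.
Carol ∩ Omar ∩ Beatriz: 09:00-10:30, 12:30-13:00, 14:00-16:00, 17:00-19:30.
Carol ∩ Omar ∩ Beatriz ∩ Zubin: 09:00-10:30, 12:30-13:00, 14:00-16:00, 18:00-19:30.
Carol ∩ Omar ∩ Beatriz ∩ Zubin ∩ Ugo: 09:00-10:30, 12:30-13:00, 14:00-16:00, 18:30-19:30.
Carol ∩ Omar ∩ Beatriz ∩ Zubin ∩ Ugo ∩ Divya: 09:00-10:30, 12:30-13:00, 14:00-15:30, 18:30-19:30.
So the common availability across everyone is 09:00-10:30, 12:30-13:00, 14:00-15:30, 18:30-19:30.
The longest is 09:00-10:30 at 90 minutes.

90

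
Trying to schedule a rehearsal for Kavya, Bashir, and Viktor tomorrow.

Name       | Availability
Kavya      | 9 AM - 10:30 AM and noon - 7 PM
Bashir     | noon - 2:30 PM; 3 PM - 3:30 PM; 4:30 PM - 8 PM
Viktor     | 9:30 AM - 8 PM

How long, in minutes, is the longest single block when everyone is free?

Kavya ∩ Bashir: 12:00-14:30, 15:00-15:30, 16:30-19:00.
Kavya ∩ Bashir ∩ Viktor: 12:00-14:30, 15:00-15:30, 16:30-19:00.
The longest is 12:00-14:30 at 150 minutes.

150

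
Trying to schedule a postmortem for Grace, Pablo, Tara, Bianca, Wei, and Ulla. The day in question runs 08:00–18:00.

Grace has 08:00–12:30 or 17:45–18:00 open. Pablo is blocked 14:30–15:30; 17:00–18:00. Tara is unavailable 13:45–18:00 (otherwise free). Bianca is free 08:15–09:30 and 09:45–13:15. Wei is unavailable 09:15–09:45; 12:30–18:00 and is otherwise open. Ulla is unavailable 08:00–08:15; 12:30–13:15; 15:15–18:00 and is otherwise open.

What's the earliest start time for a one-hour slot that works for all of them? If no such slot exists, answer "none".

08:15

Grace free: 08:00-12:30, 17:45-18:00.
Pablo free: 08:00-14:30, 15:30-17:00 (invert busy blocks within the working day).
Tara free: 08:00-13:45 (invert busy blocks within the working day).
Bianca free: 08:15-09:30, 09:45-13:15.
Wei free: 08:00-09:15, 09:45-12:30 (invert busy blocks within the working day).
Ulla free: 08:15-12:30, 13:15-15:15 (invert busy blocks within the working day).
Grace ∩ Pablo: 08:00-12:30.
Grace ∩ Pablo ∩ Tara: 08:00-12:30.
Grace ∩ Pablo ∩ Tara ∩ Bianca: 08:15-09:30, 09:45-12:30.
Grace ∩ Pablo ∩ Tara ∩ Bianca ∩ Wei: 08:15-09:15, 09:45-12:30.
Grace ∩ Pablo ∩ Tara ∩ Bianca ∩ Wei ∩ Ulla: 08:15-09:15, 09:45-12:30.
The first common window of at least 60 minutes is 08:15-09:15, so the earliest start is 08:15.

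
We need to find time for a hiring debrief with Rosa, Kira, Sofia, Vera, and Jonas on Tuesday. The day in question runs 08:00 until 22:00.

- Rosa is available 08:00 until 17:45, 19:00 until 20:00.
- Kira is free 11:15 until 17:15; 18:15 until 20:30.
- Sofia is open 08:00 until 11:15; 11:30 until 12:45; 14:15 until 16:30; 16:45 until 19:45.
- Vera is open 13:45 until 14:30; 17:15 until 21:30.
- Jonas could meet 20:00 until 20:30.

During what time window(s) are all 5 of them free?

Rosa ∩ Kira: 11:15-17:15, 19:00-20:00.
Rosa ∩ Kira ∩ Sofia: 11:30-12:45, 14:15-16:30, 16:45-17:15, 19:00-19:45.
Rosa ∩ Kira ∩ Sofia ∩ Vera: 14:15-14:30, 19:00-19:45.
Rosa ∩ Kira ∩ Sofia ∩ Vera ∩ Jonas: ∅.
There is no time when everyone is free.

none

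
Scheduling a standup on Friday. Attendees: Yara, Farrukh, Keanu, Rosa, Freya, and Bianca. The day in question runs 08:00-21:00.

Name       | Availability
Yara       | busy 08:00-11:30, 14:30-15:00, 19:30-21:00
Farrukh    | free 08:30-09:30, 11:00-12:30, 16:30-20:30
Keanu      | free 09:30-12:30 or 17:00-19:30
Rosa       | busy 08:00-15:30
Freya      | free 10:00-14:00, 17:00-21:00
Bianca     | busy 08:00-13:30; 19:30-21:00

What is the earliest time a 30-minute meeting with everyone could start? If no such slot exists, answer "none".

Yara free: 11:30-14:30, 15:00-19:30 (invert busy blocks within the working day).
Farrukh free: 08:30-09:30, 11:00-12:30, 16:30-20:30.
Keanu free: 09:30-12:30, 17:00-19:30.
Rosa free: 15:30-21:00 (invert busy blocks within the working day).
Freya free: 10:00-14:00, 17:00-21:00.
Bianca free: 13:30-19:30 (invert busy blocks within the working day).
Yara ∩ Farrukh: 11:30-12:30, 16:30-19:30.
Yara ∩ Farrukh ∩ Keanu: 11:30-12:30, 17:00-19:30.
Yara ∩ Farrukh ∩ Keanu ∩ Rosa: 17:00-19:30.
Yara ∩ Farrukh ∩ Keanu ∩ Rosa ∩ Freya: 17:00-19:30.
Yara ∩ Farrukh ∩ Keanu ∩ Rosa ∩ Freya ∩ Bianca: 17:00-19:30.
The first common window of at least 30 minutes is 17:00-19:30, so the earliest start is 17:00.

17:00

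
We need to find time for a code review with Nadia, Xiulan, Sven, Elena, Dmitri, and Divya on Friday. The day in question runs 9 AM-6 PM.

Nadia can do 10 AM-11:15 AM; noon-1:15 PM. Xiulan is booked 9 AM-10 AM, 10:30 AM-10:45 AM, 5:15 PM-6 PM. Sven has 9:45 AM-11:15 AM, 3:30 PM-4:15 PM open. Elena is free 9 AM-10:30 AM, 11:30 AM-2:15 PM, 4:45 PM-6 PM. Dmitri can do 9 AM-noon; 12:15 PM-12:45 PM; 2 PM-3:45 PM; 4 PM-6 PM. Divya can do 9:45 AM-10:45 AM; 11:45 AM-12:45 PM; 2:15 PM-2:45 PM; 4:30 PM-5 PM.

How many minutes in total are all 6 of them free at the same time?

30

Nadia free: 10:00-11:15, 12:00-13:15.
Xiulan free: 10:00-10:30, 10:45-17:15 (invert busy blocks within the working day).
Sven free: 09:45-11:15, 15:30-16:15.
Elena free: 09:00-10:30, 11:30-14:15, 16:45-18:00.
Dmitri free: 09:00-12:00, 12:15-12:45, 14:00-15:45, 16:00-18:00.
Divya free: 09:45-10:45, 11:45-12:45, 14:15-14:45, 16:30-17:00.
Nadia ∩ Xiulan: 10:00-10:30, 10:45-11:15, 12:00-13:15.
Nadia ∩ Xiulan ∩ Sven: 10:00-10:30, 10:45-11:15.
Nadia ∩ Xiulan ∩ Sven ∩ Elena: 10:00-10:30.
Nadia ∩ Xiulan ∩ Sven ∩ Elena ∩ Dmitri: 10:00-10:30.
Nadia ∩ Xiulan ∩ Sven ∩ Elena ∩ Dmitri ∩ Divya: 10:00-10:30.
Those are the intersection windows.
That's a single block of 30 minutes.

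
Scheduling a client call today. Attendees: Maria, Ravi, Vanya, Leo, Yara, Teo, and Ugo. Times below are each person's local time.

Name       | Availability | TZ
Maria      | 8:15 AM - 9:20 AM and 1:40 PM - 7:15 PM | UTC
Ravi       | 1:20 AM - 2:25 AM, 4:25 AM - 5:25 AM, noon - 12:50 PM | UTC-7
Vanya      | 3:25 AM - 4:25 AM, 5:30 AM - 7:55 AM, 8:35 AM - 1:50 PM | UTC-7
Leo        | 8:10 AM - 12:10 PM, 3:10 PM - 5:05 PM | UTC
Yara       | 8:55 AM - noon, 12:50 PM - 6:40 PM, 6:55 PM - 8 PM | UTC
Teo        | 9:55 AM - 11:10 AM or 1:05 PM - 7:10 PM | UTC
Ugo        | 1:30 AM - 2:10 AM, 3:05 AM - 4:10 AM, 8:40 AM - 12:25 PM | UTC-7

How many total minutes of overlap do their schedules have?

Maria in UTC: 08:15-09:20, 13:40-19:15.
Ravi in UTC: 08:20-09:25, 11:25-12:25, 19:00-19:50 (add 7h to convert from UTC-7).
Vanya in UTC: 10:25-11:25, 12:30-14:55, 15:35-20:50 (add 7h to convert from UTC-7).
Leo in UTC: 08:10-12:10, 15:10-17:05.
Yara in UTC: 08:55-12:00, 12:50-18:40, 18:55-20:00.
Teo in UTC: 09:55-11:10, 13:05-19:10.
Ugo in UTC: 08:30-09:10, 10:05-11:10, 15:40-19:25 (add 7h to convert from UTC-7).
Maria ∩ Ravi: 08:20-09:20, 19:00-19:15.
Maria ∩ Ravi ∩ Vanya: 19:00-19:15.
Maria ∩ Ravi ∩ Vanya ∩ Leo: ∅.
Maria ∩ Ravi ∩ Vanya ∩ Leo ∩ Yara: ∅.
Maria ∩ Ravi ∩ Vanya ∩ Leo ∩ Yara ∩ Teo: ∅.
Maria ∩ Ravi ∩ Vanya ∩ Leo ∩ Yara ∩ Teo ∩ Ugo: ∅.
There is no time when everyone is free.
There is no common window, so the total is 0 minutes.

0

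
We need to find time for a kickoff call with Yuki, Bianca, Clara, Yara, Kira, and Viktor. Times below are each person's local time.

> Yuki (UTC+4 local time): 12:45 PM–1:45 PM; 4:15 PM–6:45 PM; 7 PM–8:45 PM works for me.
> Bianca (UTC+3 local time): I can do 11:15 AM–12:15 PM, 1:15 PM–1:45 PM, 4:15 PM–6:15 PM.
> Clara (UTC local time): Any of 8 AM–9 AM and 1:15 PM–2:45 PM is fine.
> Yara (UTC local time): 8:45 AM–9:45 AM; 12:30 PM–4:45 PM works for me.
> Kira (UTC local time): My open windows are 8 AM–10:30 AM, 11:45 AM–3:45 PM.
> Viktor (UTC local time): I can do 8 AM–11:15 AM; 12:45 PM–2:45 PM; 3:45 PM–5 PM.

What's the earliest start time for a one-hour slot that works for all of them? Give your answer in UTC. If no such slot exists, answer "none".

13:15

Yuki in UTC: 08:45-09:45, 12:15-14:45, 15:00-16:45 (subtract 4h to convert from UTC+4).
Bianca in UTC: 08:15-09:15, 10:15-10:45, 13:15-15:15 (subtract 3h to convert from UTC+3).
Clara in UTC: 08:00-09:00, 13:15-14:45.
Yara in UTC: 08:45-09:45, 12:30-16:45.
Kira in UTC: 08:00-10:30, 11:45-15:45.
Viktor in UTC: 08:00-11:15, 12:45-14:45, 15:45-17:00.
Yuki ∩ Bianca: 08:45-09:15, 13:15-14:45, 15:00-15:15.
Yuki ∩ Bianca ∩ Clara: 08:45-09:00, 13:15-14:45.
Yuki ∩ Bianca ∩ Clara ∩ Yara: 08:45-09:00, 13:15-14:45.
Yuki ∩ Bianca ∩ Clara ∩ Yara ∩ Kira: 08:45-09:00, 13:15-14:45.
Yuki ∩ Bianca ∩ Clara ∩ Yara ∩ Kira ∩ Viktor: 08:45-09:00, 13:15-14:45.
So the common availability across everyone is 08:45-09:00, 13:15-14:45.
The first common window of at least 60 minutes is 13:15-14:45, so the earliest start is 13:15.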